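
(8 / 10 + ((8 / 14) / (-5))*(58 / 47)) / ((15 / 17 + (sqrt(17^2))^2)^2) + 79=788995349999 / 9987281920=79.00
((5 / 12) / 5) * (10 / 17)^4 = 2500 / 250563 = 0.01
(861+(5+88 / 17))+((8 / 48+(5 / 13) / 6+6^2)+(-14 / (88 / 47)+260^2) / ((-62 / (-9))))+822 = 6958066091 / 602888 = 11541.23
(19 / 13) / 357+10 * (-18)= -835361 / 4641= -180.00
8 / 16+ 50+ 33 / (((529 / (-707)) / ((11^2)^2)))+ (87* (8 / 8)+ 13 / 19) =-12977610719 / 20102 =-645588.04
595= 595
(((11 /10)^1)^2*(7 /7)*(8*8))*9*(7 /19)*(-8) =-975744 /475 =-2054.20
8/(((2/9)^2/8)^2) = 209952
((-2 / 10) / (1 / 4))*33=-132 / 5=-26.40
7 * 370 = 2590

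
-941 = -941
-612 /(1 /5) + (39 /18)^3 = -658763 /216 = -3049.83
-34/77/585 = -34/45045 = -0.00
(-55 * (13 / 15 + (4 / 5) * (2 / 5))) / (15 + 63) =-979 / 1170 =-0.84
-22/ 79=-0.28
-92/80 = -23/20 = -1.15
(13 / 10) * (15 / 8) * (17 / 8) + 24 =3735 / 128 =29.18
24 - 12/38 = 450/19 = 23.68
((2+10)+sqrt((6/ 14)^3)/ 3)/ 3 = sqrt(21)/ 147+4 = 4.03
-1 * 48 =-48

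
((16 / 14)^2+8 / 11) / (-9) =-1096 / 4851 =-0.23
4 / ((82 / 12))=24 / 41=0.59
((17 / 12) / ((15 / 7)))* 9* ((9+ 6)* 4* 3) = 1071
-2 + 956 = 954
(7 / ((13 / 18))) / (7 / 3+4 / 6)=42 / 13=3.23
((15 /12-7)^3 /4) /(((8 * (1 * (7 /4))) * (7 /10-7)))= 60835 /112896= 0.54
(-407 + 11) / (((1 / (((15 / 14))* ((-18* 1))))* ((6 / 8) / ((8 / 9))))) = 63360 / 7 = 9051.43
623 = 623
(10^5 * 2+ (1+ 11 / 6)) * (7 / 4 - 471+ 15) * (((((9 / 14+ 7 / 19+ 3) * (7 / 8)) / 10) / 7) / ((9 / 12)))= -332359965509 / 54720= -6073829.78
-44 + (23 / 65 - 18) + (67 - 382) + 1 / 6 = -146827 / 390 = -376.48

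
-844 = -844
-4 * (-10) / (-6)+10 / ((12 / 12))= 10 / 3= 3.33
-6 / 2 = -3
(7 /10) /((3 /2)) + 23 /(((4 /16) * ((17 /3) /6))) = 24959 /255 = 97.88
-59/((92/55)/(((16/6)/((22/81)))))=-7965/23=-346.30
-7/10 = -0.70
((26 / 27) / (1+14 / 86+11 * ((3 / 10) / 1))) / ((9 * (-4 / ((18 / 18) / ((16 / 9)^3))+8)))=-8385 / 5062322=-0.00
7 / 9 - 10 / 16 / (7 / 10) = -29 / 252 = -0.12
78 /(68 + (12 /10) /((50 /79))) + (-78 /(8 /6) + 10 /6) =-55.72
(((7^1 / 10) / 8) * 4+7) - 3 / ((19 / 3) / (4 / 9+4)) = 1993 / 380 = 5.24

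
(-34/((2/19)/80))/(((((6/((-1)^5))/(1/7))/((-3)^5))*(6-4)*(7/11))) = -5755860/49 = -117466.53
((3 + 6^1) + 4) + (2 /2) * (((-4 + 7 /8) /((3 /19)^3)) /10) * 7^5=-576390449 /432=-1334237.15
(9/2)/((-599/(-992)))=4464/599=7.45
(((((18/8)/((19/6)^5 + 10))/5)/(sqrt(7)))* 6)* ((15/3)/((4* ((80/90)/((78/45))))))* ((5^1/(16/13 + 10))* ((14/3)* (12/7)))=13305708* sqrt(7)/1305021949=0.03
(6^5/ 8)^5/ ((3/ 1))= 289207845356544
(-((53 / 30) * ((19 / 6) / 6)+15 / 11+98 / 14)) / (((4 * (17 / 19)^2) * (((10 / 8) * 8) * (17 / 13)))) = -518280841 / 2334657600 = -0.22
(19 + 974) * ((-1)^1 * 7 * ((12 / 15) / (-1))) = 27804 / 5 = 5560.80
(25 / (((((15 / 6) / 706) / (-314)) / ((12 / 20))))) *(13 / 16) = -2161419 / 2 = -1080709.50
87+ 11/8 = 707/8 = 88.38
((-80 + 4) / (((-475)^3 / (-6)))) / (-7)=24 / 39484375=0.00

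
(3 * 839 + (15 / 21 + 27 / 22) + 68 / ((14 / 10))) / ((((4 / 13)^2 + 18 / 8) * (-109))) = -133644186 / 13302905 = -10.05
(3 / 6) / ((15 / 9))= 3 / 10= 0.30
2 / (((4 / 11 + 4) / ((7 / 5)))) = 77 / 120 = 0.64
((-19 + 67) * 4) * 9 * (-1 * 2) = -3456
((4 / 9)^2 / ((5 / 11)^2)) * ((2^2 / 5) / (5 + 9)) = 3872 / 70875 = 0.05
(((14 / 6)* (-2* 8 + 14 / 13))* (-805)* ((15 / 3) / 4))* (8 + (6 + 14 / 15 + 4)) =77616490 / 117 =663388.80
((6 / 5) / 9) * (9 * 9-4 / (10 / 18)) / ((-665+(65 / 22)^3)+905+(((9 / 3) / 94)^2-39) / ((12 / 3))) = 11572544544 / 301123116625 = 0.04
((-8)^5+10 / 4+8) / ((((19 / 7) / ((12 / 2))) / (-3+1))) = 2751630 / 19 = 144822.63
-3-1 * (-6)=3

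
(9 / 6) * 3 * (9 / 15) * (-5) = -27 / 2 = -13.50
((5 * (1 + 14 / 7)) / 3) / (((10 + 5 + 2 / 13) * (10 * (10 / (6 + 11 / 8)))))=767 / 31520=0.02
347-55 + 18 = 310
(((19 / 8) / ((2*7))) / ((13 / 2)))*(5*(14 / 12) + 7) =209 / 624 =0.33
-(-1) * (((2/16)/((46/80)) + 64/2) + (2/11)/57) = 464653/14421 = 32.22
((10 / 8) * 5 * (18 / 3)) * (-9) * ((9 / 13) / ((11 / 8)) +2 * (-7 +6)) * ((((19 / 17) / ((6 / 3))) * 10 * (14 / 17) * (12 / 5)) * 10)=2305422000 / 41327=55784.89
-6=-6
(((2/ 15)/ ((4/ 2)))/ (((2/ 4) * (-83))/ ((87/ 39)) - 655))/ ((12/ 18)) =-29/ 195345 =-0.00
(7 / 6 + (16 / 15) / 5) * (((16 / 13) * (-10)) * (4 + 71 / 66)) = -12328 / 143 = -86.21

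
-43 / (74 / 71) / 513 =-3053 / 37962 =-0.08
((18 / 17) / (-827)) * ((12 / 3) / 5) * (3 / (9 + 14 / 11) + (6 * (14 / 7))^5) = -254.87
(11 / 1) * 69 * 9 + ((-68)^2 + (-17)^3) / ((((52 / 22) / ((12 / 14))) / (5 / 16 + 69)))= -630597 / 1456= -433.10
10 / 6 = 5 / 3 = 1.67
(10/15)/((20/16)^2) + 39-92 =-3943/75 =-52.57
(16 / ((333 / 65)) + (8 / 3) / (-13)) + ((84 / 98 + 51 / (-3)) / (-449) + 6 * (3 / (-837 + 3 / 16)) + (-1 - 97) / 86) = 1.79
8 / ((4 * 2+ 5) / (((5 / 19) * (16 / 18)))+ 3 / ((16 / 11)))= 0.14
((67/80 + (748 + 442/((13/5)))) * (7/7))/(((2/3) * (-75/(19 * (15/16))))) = -4189899/12800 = -327.34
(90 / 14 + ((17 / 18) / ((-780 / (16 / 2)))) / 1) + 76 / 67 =6217012 / 823095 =7.55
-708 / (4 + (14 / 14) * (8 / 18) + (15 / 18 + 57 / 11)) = -67.69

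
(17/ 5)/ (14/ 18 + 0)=153/ 35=4.37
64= 64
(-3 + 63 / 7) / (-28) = -0.21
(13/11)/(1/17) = 221/11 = 20.09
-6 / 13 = -0.46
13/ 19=0.68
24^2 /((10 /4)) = 1152 /5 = 230.40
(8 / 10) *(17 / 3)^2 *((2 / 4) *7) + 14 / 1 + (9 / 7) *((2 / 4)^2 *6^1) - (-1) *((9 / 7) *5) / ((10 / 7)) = 34757 / 315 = 110.34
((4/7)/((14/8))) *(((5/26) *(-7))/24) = -5/273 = -0.02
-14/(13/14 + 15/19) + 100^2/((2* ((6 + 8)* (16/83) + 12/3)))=46896114/63523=738.25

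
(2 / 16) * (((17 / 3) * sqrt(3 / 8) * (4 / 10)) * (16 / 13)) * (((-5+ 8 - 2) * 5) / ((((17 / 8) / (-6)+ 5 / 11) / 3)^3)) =22521286656 * sqrt(6) / 1935401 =28503.48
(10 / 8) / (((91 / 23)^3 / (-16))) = -0.32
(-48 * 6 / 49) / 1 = -288 / 49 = -5.88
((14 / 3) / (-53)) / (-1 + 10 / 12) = 28 / 53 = 0.53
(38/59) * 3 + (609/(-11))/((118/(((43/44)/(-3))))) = 119081/57112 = 2.09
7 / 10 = 0.70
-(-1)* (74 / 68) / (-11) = -37 / 374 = -0.10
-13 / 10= -1.30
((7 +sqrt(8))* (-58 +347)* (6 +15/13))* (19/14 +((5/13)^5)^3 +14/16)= 171965451749837706361125* sqrt(2)/18631665057129035548 +171965451749837706361125/5323332873465438728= 45356.92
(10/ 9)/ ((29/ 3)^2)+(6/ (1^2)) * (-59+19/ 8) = -339.74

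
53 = 53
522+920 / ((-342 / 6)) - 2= 28720 / 57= 503.86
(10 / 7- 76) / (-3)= 174 / 7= 24.86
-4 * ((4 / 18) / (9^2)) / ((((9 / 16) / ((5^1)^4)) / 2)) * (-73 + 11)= 9920000 / 6561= 1511.96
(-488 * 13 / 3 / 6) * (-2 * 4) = 25376 / 9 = 2819.56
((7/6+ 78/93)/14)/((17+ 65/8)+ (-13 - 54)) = -746/218085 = -0.00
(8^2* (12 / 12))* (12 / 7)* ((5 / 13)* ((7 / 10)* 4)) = 1536 / 13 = 118.15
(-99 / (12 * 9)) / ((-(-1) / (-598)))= 3289 / 6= 548.17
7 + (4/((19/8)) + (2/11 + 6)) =3107/209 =14.87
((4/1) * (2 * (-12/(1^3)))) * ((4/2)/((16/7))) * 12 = -1008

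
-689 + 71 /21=-685.62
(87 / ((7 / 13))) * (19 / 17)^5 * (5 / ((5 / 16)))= 44807487504 / 9938999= 4508.25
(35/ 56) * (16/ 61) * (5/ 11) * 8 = 400/ 671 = 0.60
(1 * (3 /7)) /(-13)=-0.03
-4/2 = -2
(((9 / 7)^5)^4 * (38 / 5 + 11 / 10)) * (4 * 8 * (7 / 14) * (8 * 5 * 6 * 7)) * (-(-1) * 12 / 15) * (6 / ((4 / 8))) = 19495837807496346114422784 / 56994475926865715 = 342065393.01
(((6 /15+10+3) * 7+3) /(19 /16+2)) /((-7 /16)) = -123904 /1785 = -69.41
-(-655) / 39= 655 / 39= 16.79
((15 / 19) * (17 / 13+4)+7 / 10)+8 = 31839 / 2470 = 12.89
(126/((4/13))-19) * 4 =1562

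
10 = 10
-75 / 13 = -5.77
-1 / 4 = -0.25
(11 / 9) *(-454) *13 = -7213.56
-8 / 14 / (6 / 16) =-32 / 21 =-1.52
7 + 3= 10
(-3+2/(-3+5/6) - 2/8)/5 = -217/260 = -0.83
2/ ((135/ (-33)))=-22/ 45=-0.49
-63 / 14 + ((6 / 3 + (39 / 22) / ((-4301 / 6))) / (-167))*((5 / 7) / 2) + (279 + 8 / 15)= 228163665217 / 829598385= 275.03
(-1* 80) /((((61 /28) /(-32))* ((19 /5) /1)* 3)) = 358400 /3477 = 103.08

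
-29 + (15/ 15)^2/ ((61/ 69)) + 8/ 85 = -144012/ 5185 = -27.77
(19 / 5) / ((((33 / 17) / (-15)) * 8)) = -3.67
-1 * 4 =-4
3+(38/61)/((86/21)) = 8268/2623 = 3.15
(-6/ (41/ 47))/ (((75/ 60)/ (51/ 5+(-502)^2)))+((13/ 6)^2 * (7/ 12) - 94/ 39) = -7982356365133/ 5756400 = -1386692.44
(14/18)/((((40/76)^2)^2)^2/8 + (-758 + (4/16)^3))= -7608636242368/7414999440137559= -0.00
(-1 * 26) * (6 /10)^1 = -78 /5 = -15.60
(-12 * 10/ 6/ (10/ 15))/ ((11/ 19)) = -570/ 11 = -51.82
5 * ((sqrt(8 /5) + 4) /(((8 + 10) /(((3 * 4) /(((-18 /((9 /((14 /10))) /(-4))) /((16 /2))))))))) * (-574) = -16400 /3 - 1640 * sqrt(10) /3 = -7195.38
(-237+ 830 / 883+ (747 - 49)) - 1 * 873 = -362966 / 883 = -411.06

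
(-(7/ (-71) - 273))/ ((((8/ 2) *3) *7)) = 1385/ 426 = 3.25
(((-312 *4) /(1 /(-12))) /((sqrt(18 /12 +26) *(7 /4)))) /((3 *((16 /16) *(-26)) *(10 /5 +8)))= -384 *sqrt(110) /1925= -2.09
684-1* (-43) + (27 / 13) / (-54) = 18901 / 26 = 726.96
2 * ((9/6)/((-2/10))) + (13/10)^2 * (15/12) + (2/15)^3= -695797/54000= -12.89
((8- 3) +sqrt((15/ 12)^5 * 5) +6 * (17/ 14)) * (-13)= -47151/ 224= -210.50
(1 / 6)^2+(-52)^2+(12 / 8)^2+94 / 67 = 2707.68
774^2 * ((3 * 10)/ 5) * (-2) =-7188912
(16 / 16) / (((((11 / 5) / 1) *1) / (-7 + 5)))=-10 / 11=-0.91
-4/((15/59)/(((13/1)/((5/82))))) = -251576/75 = -3354.35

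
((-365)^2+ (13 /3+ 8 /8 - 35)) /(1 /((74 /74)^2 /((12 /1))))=199793 /18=11099.61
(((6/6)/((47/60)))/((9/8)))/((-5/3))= -32/47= -0.68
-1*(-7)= 7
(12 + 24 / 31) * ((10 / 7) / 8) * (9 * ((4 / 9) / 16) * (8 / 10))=99 / 217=0.46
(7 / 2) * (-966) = -3381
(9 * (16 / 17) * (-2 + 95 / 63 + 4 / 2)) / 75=304 / 1785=0.17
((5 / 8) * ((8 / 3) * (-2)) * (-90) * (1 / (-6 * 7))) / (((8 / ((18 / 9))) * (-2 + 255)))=-25 / 3542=-0.01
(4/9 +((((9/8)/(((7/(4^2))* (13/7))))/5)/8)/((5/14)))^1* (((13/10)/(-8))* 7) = -22169/36000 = -0.62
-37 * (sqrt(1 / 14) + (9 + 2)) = -407- 37 * sqrt(14) / 14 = -416.89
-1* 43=-43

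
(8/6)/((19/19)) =4/3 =1.33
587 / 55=10.67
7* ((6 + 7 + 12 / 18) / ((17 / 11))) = 3157 / 51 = 61.90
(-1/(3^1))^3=-1/27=-0.04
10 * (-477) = -4770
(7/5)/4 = 7/20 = 0.35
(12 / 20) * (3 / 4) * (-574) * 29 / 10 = -74907 / 100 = -749.07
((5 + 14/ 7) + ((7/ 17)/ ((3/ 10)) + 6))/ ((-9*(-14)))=733/ 6426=0.11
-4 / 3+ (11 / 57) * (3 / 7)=-499 / 399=-1.25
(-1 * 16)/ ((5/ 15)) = -48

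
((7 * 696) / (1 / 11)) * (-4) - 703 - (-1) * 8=-215063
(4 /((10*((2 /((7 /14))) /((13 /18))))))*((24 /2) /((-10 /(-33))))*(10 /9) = 3.18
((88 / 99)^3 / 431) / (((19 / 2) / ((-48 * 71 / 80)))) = -72704 / 9949635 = -0.01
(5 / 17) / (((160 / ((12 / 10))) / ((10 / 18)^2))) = 5 / 7344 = 0.00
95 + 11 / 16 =1531 / 16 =95.69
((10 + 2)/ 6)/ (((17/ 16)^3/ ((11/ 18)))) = 45056/ 44217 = 1.02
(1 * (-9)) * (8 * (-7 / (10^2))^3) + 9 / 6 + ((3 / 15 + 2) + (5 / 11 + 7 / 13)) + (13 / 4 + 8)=285422691 / 17875000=15.97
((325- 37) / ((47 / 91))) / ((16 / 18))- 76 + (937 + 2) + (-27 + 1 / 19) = 1306791 / 893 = 1463.37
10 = 10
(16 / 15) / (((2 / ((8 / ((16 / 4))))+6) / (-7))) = -16 / 15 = -1.07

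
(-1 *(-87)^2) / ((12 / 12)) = -7569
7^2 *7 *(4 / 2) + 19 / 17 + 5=11766 / 17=692.12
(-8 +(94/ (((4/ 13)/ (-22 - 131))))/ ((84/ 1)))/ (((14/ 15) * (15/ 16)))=-31609/ 49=-645.08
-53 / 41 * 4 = -212 / 41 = -5.17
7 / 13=0.54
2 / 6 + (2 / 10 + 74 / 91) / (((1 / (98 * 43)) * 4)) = 416413 / 390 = 1067.73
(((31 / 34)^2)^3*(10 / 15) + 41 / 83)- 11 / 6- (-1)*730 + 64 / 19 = 2676405705915673 / 3654234846048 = 732.41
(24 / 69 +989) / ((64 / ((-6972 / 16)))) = -39661965 / 5888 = -6736.07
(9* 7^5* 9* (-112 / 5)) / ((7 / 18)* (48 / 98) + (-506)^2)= -119.10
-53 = -53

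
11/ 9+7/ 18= 29/ 18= 1.61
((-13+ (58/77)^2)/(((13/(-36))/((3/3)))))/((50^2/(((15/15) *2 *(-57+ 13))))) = -1.21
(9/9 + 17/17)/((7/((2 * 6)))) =24/7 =3.43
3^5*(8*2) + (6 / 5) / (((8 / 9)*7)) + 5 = 3893.19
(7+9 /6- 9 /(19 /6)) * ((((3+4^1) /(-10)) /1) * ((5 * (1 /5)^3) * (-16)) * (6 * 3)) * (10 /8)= 57.03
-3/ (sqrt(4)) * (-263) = 789/ 2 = 394.50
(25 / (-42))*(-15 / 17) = 125 / 238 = 0.53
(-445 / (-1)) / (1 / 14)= 6230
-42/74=-21/37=-0.57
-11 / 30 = -0.37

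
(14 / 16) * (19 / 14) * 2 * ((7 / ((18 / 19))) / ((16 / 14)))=17689 / 1152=15.36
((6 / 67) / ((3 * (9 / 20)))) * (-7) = -280 / 603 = -0.46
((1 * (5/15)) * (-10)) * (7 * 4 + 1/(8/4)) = -95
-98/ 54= -49/ 27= -1.81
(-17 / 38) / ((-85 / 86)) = 43 / 95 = 0.45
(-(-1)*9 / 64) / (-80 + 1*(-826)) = -3 / 19328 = -0.00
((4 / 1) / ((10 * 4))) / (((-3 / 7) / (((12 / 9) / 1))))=-14 / 45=-0.31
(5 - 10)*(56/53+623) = -165375/53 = -3120.28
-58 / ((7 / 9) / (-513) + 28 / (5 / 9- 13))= 1071144 / 41581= 25.76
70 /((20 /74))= 259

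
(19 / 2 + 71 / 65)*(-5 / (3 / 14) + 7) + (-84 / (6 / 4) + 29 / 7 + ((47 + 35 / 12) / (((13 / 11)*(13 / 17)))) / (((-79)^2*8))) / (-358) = -219313235842759 / 1268712419520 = -172.86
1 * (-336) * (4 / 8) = -168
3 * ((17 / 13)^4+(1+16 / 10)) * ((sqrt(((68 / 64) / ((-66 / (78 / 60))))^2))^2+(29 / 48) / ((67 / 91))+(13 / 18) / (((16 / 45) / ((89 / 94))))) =886041680430329 / 19482082048000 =45.48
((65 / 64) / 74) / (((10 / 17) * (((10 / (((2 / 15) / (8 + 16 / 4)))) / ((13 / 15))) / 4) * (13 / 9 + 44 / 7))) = 20111 / 1729824000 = 0.00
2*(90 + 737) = 1654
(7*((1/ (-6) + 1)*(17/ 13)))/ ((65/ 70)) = 4165/ 507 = 8.21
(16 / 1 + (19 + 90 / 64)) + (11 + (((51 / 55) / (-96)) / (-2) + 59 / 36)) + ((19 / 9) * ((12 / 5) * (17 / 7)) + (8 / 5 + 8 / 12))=14108681 / 221760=63.62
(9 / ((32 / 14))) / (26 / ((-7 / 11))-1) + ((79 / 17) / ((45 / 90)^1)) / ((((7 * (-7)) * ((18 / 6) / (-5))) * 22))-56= -7226903081 / 128868432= -56.08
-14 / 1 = -14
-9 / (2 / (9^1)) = -81 / 2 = -40.50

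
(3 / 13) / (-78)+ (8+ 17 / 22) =16303 / 1859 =8.77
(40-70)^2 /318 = 150 /53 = 2.83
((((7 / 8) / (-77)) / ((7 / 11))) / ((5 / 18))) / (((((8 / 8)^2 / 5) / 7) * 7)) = -9 / 28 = -0.32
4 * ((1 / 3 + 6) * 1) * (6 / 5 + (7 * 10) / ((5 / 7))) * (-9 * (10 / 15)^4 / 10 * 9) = -301568 / 75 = -4020.91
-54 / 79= -0.68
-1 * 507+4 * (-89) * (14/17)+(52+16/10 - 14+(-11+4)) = -65244/85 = -767.58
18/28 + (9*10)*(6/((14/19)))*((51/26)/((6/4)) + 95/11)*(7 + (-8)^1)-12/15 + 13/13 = -72940163/10010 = -7286.73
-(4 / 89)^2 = -16 / 7921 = -0.00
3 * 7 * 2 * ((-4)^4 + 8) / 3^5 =1232 / 27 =45.63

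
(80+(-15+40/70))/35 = 1.87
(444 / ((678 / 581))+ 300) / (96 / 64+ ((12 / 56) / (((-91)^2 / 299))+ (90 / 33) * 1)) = 3771573806 / 23472699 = 160.68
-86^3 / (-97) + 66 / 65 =41350042 / 6305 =6558.29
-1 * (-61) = 61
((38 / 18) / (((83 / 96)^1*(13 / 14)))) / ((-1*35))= -1216 / 16185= -0.08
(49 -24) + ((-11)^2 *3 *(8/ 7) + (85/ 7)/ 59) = 181746/ 413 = 440.06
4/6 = 2/3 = 0.67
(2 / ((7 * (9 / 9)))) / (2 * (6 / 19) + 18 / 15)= 95 / 609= 0.16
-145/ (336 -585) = 145/ 249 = 0.58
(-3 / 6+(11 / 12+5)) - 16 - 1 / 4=-65 / 6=-10.83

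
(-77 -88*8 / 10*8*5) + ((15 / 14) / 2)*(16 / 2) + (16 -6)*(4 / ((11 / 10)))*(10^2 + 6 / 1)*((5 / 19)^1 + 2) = 8536211 / 1463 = 5834.73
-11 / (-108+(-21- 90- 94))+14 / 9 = 4481 / 2817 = 1.59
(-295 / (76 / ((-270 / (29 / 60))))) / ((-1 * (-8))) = 597375 / 2204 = 271.04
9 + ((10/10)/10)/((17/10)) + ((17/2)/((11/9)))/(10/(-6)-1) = 19301/2992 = 6.45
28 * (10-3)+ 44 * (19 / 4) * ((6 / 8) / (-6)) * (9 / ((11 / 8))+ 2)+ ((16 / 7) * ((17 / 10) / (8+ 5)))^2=-22491741 / 828100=-27.16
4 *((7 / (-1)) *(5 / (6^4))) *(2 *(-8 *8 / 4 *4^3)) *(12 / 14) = 5120 / 27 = 189.63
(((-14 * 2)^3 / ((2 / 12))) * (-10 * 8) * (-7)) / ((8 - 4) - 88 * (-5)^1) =-6146560 / 37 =-166123.24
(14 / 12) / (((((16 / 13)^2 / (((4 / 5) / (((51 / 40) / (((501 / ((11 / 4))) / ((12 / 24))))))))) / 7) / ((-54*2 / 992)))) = -12446343 / 92752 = -134.19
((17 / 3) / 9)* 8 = 136 / 27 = 5.04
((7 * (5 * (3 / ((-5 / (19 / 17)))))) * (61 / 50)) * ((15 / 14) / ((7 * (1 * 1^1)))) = -10431 / 2380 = -4.38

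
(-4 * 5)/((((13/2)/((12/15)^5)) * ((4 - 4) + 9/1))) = -8192/73125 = -0.11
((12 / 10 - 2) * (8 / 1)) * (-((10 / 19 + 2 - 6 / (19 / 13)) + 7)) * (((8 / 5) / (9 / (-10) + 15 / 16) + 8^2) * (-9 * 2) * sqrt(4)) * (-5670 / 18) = 797368320 / 19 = 41966753.68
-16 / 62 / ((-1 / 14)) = 112 / 31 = 3.61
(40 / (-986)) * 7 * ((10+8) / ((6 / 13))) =-11.08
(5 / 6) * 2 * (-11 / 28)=-55 / 84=-0.65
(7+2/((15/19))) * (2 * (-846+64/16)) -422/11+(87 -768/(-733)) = -1935658111/120945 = -16004.45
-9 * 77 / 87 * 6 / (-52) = 693 / 754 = 0.92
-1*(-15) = 15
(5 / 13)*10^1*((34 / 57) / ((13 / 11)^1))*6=37400 / 3211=11.65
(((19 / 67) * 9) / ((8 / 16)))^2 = 116964 / 4489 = 26.06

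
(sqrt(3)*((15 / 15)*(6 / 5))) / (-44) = -3*sqrt(3) / 110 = -0.05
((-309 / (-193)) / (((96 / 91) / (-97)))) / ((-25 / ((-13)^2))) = 153651589 / 154400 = 995.15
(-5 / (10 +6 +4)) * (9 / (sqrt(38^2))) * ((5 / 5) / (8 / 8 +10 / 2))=-3 / 304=-0.01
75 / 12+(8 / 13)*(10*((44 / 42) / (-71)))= 477535 / 77532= 6.16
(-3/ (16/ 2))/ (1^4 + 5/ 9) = -27/ 112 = -0.24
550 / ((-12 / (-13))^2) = 645.49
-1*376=-376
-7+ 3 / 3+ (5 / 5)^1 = -5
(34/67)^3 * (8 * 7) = 7.32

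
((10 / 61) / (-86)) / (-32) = 5 / 83936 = 0.00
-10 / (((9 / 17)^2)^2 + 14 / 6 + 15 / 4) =-2004504 / 1235153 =-1.62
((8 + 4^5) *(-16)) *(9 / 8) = -18576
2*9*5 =90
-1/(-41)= 1/41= 0.02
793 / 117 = 61 / 9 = 6.78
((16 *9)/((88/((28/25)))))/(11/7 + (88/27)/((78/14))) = 3714984/4371125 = 0.85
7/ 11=0.64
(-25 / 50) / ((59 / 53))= -53 / 118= -0.45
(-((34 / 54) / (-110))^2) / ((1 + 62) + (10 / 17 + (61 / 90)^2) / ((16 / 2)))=-39304 / 75734567073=-0.00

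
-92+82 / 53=-4794 / 53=-90.45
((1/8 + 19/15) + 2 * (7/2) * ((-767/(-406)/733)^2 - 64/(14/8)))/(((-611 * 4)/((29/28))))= 96639742891009/895662654257280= 0.11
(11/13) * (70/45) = 154/117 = 1.32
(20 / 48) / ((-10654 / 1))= -5 / 127848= -0.00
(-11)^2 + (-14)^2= 317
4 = 4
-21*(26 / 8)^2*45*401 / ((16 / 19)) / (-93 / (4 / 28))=57942495 / 7936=7301.22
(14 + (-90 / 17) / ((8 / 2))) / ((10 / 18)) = 3879 / 170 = 22.82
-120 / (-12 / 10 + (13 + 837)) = -150 / 1061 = -0.14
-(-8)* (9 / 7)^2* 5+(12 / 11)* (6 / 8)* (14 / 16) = 288207 / 4312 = 66.84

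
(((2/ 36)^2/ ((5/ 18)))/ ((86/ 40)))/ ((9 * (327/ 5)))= 10/ 1138941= 0.00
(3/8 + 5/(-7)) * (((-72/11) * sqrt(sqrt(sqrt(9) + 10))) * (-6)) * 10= -10260 * 13^(1/4)/77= -253.01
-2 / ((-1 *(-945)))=-2 / 945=-0.00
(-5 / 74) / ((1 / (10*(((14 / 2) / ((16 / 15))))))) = -2625 / 592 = -4.43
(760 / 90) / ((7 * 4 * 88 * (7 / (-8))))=-0.00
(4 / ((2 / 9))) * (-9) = -162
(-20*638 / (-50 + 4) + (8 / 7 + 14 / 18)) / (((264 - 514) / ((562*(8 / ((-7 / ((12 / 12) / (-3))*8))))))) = -113727163 / 3803625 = -29.90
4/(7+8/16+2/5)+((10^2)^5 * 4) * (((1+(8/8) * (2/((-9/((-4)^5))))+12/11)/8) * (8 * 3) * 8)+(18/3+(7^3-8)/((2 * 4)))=4597926400001009041/20856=220460606060654.44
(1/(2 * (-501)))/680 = -1/681360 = -0.00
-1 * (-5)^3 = 125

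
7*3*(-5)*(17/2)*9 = -16065/2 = -8032.50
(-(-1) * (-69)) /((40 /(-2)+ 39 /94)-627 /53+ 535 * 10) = -343758 /26497189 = -0.01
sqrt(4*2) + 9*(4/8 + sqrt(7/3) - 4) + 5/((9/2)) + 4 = -475/18 + 2*sqrt(2) + 3*sqrt(21) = -9.81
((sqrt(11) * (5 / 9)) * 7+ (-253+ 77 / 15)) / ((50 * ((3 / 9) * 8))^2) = -5577 / 400000+ 7 * sqrt(11) / 32000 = -0.01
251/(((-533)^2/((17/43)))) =4267/12215827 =0.00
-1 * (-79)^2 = -6241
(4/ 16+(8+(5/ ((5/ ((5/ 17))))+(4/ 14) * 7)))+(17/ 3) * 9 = 4185/ 68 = 61.54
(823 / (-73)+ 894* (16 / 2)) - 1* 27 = 519302 / 73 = 7113.73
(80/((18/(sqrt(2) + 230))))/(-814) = -4600/3663 - 20 * sqrt(2)/3663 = -1.26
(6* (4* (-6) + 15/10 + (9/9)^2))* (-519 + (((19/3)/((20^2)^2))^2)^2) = 1184679198719999999994396197/17694720000000000000000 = 66951.00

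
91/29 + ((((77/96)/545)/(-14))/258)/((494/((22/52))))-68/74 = 825614152965847/372063832957440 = 2.22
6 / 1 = 6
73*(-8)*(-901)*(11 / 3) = 5788024 / 3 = 1929341.33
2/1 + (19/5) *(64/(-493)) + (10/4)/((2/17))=224381/9860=22.76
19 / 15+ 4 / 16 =91 / 60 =1.52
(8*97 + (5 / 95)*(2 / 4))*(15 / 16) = 442335 / 608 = 727.52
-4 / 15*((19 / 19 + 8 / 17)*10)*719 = -2819.61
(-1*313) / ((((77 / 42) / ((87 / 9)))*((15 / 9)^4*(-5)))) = 1470474 / 34375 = 42.78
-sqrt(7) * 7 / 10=-7 * sqrt(7) / 10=-1.85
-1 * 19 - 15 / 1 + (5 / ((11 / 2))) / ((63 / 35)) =-3316 / 99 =-33.49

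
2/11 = 0.18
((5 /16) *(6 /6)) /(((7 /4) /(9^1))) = 45 /28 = 1.61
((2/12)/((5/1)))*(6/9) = 1/45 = 0.02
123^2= 15129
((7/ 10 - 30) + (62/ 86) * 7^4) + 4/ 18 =6586259/ 3870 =1701.88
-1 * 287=-287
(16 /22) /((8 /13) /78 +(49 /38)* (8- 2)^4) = 19266 /44270435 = 0.00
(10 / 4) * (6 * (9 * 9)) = 1215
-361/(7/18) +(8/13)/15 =-928.24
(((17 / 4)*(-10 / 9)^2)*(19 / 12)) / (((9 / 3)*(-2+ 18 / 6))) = 8075 / 2916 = 2.77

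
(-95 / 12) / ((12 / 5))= -475 / 144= -3.30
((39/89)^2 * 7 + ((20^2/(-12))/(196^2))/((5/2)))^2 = 23513485895519929/13021075211725476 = 1.81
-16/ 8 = -2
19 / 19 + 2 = 3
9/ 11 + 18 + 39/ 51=3662/ 187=19.58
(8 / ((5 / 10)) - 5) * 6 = 66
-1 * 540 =-540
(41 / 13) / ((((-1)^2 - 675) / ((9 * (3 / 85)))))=-1107 / 744770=-0.00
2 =2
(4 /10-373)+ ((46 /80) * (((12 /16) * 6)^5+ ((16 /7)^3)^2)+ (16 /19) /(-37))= 81559799673761 /105865276160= 770.41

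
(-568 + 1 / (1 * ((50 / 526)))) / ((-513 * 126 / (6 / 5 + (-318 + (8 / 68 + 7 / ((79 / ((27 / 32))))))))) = -135452984249 / 49605048000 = -2.73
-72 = -72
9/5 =1.80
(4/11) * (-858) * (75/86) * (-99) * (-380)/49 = -208900.81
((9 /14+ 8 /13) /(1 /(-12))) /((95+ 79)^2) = -229 /459186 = -0.00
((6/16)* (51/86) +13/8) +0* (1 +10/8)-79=-77.15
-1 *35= -35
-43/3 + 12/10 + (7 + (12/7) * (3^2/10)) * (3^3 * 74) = 1790827/105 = 17055.50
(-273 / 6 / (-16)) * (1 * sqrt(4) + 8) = 455 / 16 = 28.44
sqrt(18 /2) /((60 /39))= 39 /20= 1.95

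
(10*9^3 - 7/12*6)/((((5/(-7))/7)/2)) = -714077/5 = -142815.40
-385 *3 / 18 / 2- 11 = -517 / 12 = -43.08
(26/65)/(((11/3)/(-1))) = -6/55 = -0.11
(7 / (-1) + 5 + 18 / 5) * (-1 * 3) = -24 / 5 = -4.80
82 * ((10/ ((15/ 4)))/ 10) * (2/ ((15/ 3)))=656/ 75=8.75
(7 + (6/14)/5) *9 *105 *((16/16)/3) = 2232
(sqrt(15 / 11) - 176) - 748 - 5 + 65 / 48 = -44527 / 48 + sqrt(165) / 11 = -926.48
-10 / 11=-0.91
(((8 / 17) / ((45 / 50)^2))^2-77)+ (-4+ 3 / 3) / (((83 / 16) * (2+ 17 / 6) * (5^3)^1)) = -76.66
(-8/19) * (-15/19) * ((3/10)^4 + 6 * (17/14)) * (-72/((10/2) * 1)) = -55141236/1579375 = -34.91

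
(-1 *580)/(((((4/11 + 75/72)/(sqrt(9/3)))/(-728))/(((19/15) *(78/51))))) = 524446208 *sqrt(3)/901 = 1008177.00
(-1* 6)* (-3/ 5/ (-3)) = -6/ 5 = -1.20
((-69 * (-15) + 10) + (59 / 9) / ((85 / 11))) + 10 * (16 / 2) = 861274 / 765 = 1125.85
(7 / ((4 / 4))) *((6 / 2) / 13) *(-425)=-8925 / 13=-686.54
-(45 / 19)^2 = -2025 / 361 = -5.61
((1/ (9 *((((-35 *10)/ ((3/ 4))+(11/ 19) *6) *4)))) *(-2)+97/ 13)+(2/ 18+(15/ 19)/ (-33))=9747192425/ 1291216212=7.55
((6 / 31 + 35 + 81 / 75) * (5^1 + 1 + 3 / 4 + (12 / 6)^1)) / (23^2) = 49196 / 81995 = 0.60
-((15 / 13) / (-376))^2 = -225 / 23892544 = -0.00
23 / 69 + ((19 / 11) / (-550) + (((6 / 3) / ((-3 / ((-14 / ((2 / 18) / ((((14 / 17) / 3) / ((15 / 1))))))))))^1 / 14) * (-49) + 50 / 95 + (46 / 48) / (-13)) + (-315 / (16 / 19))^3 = -8169303119490983909 / 156081868800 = -52339859.73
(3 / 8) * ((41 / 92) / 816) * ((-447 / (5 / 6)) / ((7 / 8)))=-54981 / 437920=-0.13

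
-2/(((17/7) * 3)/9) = -42/17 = -2.47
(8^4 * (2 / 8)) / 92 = 256 / 23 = 11.13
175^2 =30625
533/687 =0.78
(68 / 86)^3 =39304 / 79507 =0.49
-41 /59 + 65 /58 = 1457 /3422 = 0.43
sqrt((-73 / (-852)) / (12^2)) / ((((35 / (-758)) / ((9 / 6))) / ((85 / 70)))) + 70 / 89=70 / 89 - 6443 * sqrt(15549) / 834960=-0.18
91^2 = 8281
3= 3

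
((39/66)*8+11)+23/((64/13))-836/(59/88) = -50944573/41536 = -1226.52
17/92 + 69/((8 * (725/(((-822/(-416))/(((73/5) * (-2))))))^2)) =659245963924027/3567682589286400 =0.18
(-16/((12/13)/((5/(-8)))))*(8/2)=130/3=43.33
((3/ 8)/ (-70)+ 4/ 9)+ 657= 3313493/ 5040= 657.44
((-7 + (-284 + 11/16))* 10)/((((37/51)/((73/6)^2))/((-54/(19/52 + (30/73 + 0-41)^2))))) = 1311843253830525/67581008972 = 19411.42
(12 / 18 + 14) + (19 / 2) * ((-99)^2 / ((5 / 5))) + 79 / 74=10336901 / 111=93125.23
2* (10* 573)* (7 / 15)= 5348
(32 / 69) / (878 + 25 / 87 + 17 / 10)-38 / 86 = -334163353 / 757167521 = -0.44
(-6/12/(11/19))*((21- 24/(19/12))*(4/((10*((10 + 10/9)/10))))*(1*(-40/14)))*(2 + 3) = 1998/77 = 25.95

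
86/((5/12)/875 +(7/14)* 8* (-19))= -180600/159599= -1.13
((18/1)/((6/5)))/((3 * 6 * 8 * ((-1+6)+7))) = 5/576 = 0.01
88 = 88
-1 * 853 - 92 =-945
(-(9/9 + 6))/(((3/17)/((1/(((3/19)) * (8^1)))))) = -2261/72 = -31.40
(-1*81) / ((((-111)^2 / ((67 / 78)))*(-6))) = 67 / 71188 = 0.00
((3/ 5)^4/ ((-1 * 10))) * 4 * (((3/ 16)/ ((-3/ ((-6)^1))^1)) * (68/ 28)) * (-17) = 70227/ 87500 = 0.80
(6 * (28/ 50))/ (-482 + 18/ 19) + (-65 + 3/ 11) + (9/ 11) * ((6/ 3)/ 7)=-283713473/ 4398625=-64.50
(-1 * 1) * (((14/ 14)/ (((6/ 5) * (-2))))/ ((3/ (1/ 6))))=5/ 216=0.02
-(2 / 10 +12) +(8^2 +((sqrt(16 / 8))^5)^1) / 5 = 3 / 5 +4 *sqrt(2) / 5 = 1.73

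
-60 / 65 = -12 / 13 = -0.92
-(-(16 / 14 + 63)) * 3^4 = 36369 / 7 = 5195.57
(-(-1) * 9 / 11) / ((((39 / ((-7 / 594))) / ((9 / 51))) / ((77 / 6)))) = -49 / 87516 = -0.00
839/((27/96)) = 26848/9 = 2983.11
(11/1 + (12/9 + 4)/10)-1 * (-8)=293/15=19.53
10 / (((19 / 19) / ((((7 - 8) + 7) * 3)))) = 180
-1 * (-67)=67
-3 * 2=-6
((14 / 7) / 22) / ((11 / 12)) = 12 / 121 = 0.10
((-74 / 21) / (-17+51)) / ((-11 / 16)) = 0.15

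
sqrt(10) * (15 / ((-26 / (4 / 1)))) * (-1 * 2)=60 * sqrt(10) / 13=14.60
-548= -548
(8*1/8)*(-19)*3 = -57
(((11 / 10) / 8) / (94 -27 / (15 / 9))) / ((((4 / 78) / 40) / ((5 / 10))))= 2145 / 3112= 0.69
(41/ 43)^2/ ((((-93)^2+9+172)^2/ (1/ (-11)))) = -1681/ 1585809457100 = -0.00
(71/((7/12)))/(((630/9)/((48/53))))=20448/12985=1.57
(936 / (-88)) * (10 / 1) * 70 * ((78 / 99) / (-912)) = 29575 / 4598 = 6.43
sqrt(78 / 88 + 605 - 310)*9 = 9*sqrt(143209) / 22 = 154.81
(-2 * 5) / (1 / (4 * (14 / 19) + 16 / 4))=-1320 / 19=-69.47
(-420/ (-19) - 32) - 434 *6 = -49664/ 19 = -2613.89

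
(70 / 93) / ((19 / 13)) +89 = 158173 / 1767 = 89.51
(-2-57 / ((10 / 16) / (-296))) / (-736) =-67483 / 1840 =-36.68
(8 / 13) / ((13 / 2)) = 16 / 169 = 0.09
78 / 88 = 39 / 44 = 0.89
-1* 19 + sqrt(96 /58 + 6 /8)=-19 + 3* sqrt(899) /58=-17.45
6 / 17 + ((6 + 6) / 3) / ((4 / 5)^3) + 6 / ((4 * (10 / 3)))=11717 / 1360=8.62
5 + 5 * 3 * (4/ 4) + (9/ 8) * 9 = 241/ 8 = 30.12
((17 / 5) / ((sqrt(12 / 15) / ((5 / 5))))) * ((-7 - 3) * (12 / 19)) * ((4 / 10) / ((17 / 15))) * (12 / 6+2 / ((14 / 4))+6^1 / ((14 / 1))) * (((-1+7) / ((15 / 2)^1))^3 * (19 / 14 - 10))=112.49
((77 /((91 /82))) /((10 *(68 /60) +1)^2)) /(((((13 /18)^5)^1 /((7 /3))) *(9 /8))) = 4.81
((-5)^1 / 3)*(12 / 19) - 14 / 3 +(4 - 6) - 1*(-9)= 73 / 57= 1.28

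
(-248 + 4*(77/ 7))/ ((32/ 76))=-969/ 2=-484.50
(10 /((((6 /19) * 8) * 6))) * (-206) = -9785 /72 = -135.90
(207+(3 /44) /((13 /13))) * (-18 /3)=-27333 /22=-1242.41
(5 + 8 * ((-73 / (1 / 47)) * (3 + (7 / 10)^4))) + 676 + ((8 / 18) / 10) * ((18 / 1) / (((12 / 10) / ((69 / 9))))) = -88248.15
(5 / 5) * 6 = 6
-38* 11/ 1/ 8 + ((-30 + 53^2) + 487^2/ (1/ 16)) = 15189723/ 4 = 3797430.75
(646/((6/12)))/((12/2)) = 646/3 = 215.33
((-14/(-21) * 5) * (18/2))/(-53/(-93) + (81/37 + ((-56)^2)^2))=0.00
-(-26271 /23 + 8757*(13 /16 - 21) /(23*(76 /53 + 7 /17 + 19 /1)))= 10443239163 /6911776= 1510.93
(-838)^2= 702244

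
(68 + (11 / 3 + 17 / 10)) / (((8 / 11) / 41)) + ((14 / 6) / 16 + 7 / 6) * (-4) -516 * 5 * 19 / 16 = 256091 / 240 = 1067.05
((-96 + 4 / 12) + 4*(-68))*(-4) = 4412 / 3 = 1470.67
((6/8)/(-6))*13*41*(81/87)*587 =-8447517/232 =-36411.71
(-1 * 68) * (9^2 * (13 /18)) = -3978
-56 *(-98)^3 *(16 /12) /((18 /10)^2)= 5270675200 /243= 21690021.40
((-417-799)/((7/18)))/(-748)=5472/1309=4.18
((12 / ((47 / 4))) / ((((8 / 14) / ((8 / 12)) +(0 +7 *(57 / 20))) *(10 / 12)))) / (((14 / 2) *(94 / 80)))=15360 / 2144939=0.01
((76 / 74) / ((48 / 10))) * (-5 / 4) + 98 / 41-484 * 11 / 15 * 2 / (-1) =259221121 / 364080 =711.99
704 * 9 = 6336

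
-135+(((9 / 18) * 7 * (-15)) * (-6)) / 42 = -127.50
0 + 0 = 0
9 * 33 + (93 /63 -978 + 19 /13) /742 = 29947955 /101283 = 295.69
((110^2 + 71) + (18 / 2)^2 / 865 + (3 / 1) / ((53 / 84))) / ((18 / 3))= 93033628 / 45845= 2029.31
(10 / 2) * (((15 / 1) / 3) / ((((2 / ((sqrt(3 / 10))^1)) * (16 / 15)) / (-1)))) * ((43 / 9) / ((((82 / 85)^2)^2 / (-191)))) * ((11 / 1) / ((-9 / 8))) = -117899026609375 * sqrt(30) / 9765830016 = -66124.39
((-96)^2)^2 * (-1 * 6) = -509607936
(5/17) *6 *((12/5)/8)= 9/17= 0.53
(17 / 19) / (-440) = -17 / 8360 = -0.00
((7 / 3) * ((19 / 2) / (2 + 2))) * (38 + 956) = 66101 / 12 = 5508.42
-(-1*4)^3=64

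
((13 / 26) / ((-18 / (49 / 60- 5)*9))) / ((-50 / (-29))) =7279 / 972000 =0.01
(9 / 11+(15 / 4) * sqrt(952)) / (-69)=-5 * sqrt(238) / 46-3 / 253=-1.69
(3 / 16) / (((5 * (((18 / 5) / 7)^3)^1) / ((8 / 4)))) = 8575 / 15552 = 0.55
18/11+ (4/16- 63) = -2689/44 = -61.11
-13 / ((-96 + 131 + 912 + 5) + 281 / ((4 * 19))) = -988 / 72633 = -0.01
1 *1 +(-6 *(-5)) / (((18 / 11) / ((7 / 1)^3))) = 18868 / 3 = 6289.33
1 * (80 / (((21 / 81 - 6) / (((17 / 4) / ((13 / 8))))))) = -14688 / 403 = -36.45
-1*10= -10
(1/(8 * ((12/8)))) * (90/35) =3/14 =0.21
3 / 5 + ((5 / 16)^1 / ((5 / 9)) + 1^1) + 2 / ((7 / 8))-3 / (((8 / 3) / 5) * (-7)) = 2941 / 560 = 5.25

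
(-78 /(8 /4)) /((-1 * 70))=39 /70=0.56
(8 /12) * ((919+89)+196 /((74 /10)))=76552 /111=689.66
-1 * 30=-30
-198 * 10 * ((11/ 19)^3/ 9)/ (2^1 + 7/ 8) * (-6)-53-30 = 961529/ 157757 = 6.10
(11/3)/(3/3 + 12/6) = 11/9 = 1.22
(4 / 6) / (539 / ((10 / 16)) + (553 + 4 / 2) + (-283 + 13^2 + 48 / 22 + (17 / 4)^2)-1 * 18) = 1760 / 3446901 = 0.00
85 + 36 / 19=1651 / 19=86.89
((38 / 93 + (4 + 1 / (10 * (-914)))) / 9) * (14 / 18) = 26231149 / 68851620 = 0.38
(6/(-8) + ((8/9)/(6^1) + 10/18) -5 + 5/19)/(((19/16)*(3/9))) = -39260/3249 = -12.08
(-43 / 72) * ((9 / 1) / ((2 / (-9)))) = 387 / 16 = 24.19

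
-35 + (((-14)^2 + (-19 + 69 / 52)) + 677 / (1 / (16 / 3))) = 3753.99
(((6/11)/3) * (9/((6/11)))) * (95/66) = 95/22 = 4.32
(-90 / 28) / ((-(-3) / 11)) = -165 / 14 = -11.79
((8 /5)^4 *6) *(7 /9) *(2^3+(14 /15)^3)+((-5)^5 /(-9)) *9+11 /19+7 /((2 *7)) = 816538614443 /240468750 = 3395.61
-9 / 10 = -0.90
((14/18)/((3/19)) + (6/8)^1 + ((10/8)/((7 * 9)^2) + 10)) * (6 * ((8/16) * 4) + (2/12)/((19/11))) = 12257143/64638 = 189.63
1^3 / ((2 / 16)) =8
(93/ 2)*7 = 651/ 2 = 325.50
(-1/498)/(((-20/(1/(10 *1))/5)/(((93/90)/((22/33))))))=31/398400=0.00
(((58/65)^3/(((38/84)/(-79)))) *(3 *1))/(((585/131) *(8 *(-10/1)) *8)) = 1766812327/13566475000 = 0.13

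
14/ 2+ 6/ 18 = 22/ 3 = 7.33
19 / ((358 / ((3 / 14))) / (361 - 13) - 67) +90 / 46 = 616473 / 373382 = 1.65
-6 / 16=-3 / 8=-0.38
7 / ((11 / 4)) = 28 / 11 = 2.55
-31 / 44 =-0.70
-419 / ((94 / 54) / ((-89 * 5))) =5034285 / 47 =107112.45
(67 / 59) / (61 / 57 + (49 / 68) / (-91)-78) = -3375996 / 228727601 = -0.01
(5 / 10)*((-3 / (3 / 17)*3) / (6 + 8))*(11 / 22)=-51 / 56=-0.91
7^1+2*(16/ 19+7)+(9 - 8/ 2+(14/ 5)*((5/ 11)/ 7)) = 27.87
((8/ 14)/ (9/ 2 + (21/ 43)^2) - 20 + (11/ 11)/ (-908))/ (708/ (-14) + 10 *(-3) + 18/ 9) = 442843057/ 1750197240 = 0.25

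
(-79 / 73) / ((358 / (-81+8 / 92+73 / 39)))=2800550 / 11721099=0.24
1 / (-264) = -1 / 264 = -0.00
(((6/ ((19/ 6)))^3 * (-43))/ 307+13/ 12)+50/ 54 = 240269257/ 227417004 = 1.06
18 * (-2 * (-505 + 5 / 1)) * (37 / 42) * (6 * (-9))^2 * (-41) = -13270716000 / 7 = -1895816571.43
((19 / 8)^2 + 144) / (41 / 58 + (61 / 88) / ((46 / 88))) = 6387859 / 86784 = 73.61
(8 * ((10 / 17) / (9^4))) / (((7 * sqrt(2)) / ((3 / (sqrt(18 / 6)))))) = 40 * sqrt(6) / 780759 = 0.00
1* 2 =2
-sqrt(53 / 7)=-sqrt(371) / 7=-2.75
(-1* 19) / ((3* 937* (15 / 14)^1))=-266 / 42165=-0.01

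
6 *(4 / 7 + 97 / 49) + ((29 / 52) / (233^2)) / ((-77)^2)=256189791029 / 16737733012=15.31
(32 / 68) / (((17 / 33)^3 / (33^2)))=313083144 / 83521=3748.56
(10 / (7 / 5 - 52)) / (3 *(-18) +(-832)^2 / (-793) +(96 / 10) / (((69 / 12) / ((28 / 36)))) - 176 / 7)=160125 / 770338547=0.00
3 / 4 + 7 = 31 / 4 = 7.75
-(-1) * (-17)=-17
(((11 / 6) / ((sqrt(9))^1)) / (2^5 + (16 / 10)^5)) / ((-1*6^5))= -0.00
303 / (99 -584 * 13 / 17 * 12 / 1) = -0.06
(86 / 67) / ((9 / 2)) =172 / 603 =0.29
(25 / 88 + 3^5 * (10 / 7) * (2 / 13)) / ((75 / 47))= 4041577 / 120120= 33.65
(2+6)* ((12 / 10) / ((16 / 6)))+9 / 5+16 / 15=97 / 15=6.47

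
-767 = -767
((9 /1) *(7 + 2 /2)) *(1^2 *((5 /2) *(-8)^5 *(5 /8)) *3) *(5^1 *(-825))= 45619200000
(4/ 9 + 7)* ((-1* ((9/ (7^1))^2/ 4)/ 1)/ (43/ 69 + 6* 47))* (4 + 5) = -374463/ 3822196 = -0.10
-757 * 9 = -6813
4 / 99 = 0.04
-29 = -29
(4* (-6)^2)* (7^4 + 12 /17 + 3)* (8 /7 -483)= -2836558080 /17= -166856357.65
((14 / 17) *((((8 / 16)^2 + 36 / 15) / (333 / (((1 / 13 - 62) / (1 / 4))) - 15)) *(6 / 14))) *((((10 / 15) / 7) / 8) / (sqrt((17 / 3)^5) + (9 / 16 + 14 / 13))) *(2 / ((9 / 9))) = 132138864 / 345500258802055 - 50748672 *sqrt(51) / 20323544635415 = -0.00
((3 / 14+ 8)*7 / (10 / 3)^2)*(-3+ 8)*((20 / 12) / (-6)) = -115 / 16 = -7.19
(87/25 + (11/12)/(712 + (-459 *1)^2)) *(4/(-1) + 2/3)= -220694567/19025370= -11.60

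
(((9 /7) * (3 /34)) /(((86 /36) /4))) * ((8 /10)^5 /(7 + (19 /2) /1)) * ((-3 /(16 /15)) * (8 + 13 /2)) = -5412096 /35179375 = -0.15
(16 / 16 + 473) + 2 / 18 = 4267 / 9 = 474.11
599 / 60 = 9.98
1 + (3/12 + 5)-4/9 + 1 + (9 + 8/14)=4127/252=16.38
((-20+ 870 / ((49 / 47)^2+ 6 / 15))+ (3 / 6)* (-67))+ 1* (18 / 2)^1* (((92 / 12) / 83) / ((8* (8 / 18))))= 23198458475 / 43619488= 531.84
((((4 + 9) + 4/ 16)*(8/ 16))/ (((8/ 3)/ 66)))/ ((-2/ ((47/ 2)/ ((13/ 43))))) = -10604187/ 1664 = -6372.71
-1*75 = -75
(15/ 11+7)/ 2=46/ 11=4.18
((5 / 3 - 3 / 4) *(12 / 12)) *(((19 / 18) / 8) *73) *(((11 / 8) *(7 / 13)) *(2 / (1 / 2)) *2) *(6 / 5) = 1174789 / 18720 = 62.76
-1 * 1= -1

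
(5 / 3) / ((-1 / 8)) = -40 / 3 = -13.33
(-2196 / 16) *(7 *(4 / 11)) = -3843 / 11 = -349.36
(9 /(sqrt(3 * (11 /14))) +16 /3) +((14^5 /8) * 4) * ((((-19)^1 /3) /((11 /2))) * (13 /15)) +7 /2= -265676311 /990 +3 * sqrt(462) /11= -268354.05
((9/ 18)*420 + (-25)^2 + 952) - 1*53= 1734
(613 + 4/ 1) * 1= 617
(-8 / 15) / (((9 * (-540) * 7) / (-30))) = -4 / 8505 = -0.00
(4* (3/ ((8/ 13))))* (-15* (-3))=1755/ 2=877.50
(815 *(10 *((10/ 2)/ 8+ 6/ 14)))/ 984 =240425/ 27552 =8.73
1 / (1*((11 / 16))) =16 / 11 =1.45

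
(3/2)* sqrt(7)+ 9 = 3* sqrt(7)/2+ 9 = 12.97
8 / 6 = 4 / 3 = 1.33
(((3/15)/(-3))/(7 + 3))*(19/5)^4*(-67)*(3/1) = 8731507/31250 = 279.41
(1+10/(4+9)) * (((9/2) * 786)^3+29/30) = 30531930856237/390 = 78287002195.48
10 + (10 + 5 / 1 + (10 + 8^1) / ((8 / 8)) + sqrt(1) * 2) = 45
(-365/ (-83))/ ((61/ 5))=1825/ 5063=0.36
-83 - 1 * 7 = -90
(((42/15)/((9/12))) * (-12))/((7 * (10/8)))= -128/25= -5.12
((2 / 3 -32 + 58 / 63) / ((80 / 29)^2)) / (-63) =402839 / 6350400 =0.06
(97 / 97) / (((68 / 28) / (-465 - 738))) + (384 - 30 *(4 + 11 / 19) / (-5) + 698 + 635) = 403466 / 323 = 1249.12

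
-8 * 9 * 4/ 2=-144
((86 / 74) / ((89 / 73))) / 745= 3139 / 2453285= 0.00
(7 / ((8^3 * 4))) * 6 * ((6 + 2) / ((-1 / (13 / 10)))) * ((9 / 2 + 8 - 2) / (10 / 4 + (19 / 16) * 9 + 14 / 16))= -0.16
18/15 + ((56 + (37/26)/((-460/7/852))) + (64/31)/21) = 38.85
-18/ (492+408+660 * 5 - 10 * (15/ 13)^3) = -6591/ 1532275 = -0.00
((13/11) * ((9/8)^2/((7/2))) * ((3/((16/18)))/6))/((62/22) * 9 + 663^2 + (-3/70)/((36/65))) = 28431/51991695424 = 0.00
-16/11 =-1.45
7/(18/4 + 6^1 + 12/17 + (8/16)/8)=1904/3065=0.62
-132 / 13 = -10.15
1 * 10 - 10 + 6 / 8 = 3 / 4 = 0.75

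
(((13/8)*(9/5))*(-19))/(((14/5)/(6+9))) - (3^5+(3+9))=-61905/112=-552.72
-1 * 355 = -355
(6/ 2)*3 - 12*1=-3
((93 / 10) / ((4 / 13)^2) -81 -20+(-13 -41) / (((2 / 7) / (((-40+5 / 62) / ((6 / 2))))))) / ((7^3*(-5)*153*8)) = -12460267 / 10411833600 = -0.00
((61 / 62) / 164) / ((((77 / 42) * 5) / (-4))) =-183 / 69905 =-0.00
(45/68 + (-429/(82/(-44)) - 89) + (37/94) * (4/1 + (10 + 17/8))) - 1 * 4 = 75583641/524144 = 144.20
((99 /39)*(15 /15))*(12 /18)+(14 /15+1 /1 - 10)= -1243 /195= -6.37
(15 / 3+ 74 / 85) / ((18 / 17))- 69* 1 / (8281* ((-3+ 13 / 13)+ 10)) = 16525771 / 2981160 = 5.54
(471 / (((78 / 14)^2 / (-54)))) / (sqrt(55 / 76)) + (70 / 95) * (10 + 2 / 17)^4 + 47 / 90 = 1102843034813 / 142820910 - 276948 * sqrt(1045) / 9295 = 6758.68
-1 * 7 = -7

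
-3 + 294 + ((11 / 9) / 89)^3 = 149551420022 / 513922401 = 291.00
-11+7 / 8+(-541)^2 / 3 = 2341205 / 24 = 97550.21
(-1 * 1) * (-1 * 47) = 47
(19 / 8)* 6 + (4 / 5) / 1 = 15.05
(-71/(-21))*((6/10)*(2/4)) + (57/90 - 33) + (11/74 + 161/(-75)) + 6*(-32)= -225.35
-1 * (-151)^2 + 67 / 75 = -1710008 / 75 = -22800.11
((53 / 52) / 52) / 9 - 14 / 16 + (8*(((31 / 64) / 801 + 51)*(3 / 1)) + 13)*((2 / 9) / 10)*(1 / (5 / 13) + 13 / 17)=253011957209 / 2761527600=91.62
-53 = -53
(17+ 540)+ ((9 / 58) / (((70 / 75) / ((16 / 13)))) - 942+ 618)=233.20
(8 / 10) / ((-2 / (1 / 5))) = -2 / 25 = -0.08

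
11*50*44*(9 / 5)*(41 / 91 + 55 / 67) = 337677120 / 6097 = 55384.14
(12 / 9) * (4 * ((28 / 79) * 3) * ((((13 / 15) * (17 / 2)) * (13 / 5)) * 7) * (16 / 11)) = 1105.91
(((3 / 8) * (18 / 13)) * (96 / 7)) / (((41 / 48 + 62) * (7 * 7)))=31104 / 13452803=0.00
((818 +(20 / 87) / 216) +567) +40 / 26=84681515 / 61074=1386.54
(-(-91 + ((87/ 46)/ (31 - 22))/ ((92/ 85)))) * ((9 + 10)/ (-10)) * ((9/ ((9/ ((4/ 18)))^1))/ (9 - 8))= -21904549/ 571320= -38.34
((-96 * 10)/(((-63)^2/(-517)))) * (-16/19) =-2647040/25137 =-105.30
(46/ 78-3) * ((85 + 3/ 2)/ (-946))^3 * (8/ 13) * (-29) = -0.03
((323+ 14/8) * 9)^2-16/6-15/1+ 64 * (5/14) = 2870270845/336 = 8542472.75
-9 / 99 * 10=-10 / 11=-0.91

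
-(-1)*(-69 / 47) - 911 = -42886 / 47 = -912.47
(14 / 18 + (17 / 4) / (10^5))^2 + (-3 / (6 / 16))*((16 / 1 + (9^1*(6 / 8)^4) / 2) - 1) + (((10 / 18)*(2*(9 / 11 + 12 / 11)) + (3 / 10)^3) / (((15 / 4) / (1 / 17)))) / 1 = -130.75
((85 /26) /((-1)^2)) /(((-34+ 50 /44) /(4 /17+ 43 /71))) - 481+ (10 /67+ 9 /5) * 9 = -103626867257 /223555215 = -463.54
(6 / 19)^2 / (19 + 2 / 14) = 126 / 24187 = 0.01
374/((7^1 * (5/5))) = 374/7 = 53.43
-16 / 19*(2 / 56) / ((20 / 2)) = -2 / 665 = -0.00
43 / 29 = 1.48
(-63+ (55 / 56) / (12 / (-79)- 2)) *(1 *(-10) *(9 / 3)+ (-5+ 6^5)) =-935275361 / 1904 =-491216.05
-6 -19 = -25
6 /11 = 0.55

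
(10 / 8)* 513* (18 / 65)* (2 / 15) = 23.68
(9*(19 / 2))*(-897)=-153387 / 2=-76693.50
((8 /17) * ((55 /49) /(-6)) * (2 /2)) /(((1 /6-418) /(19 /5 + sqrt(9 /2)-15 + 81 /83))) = -373384 /173331473 + 660 * sqrt(2) /2088331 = -0.00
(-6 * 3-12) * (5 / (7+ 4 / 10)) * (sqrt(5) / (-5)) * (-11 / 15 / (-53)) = 110 * sqrt(5) / 1961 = 0.13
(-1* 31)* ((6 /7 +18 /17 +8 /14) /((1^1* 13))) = -9176 /1547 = -5.93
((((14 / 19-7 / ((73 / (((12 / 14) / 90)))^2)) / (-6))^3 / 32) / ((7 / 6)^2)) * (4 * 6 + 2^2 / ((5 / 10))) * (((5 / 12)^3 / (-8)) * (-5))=-0.00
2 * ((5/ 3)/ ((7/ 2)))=20/ 21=0.95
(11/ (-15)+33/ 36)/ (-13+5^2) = 11/ 720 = 0.02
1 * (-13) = -13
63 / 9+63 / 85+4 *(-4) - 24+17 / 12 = -31459 / 1020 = -30.84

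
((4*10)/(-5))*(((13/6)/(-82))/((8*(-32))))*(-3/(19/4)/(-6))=-13/149568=-0.00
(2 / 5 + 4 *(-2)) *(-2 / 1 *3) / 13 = 228 / 65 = 3.51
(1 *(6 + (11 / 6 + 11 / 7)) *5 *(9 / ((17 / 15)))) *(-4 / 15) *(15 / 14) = -88875 / 833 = -106.69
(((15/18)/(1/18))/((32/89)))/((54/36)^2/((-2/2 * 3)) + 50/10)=1335/136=9.82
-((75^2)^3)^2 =-31676352024078369140625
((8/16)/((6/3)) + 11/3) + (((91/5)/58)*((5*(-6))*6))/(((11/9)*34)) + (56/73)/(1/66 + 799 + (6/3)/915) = 195485634201703/76408854402012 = 2.56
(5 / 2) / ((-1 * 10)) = -1 / 4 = -0.25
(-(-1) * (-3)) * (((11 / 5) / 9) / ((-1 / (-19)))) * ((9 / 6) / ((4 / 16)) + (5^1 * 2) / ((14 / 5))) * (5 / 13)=-14003 / 273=-51.29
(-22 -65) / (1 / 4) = -348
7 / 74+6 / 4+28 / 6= 695 / 111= 6.26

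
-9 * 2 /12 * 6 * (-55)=495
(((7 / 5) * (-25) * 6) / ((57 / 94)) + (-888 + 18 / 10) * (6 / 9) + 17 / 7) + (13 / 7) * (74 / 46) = -14250346 / 15295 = -931.70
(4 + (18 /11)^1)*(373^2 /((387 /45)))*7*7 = 2113369510 /473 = 4468011.65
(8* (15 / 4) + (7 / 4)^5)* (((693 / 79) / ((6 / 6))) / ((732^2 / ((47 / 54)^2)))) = 8084010011 / 14044109930496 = 0.00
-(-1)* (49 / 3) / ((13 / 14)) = 686 / 39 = 17.59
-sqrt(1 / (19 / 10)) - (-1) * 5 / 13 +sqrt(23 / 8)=1.35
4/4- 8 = -7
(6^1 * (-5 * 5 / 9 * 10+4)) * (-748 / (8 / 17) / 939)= 680306 / 2817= 241.50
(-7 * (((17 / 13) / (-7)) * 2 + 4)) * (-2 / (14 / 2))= 660 / 91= 7.25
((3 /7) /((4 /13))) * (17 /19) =663 /532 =1.25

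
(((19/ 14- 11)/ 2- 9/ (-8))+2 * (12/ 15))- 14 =-4507/ 280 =-16.10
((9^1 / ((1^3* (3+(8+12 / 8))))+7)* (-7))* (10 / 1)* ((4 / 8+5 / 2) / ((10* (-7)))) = 579 / 25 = 23.16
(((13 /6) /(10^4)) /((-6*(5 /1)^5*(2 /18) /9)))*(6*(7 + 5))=-1053 /15625000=-0.00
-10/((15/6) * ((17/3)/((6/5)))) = -72/85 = -0.85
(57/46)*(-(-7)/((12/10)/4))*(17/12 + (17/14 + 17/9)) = 108205/828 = 130.68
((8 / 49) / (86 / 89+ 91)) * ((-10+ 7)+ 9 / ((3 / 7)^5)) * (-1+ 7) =23817824 / 3609585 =6.60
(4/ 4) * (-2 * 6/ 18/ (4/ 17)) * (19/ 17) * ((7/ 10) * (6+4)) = -22.17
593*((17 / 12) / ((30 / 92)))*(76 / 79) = 8810794 / 3555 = 2478.42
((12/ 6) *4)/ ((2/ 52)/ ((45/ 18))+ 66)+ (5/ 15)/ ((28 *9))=56773/ 463428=0.12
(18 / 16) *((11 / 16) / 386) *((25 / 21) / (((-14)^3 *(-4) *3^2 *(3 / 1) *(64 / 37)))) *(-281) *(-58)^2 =-2404566175 / 546640625664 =-0.00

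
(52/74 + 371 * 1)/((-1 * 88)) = -13753/3256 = -4.22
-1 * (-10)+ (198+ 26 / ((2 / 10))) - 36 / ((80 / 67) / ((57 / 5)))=-571 / 100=-5.71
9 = 9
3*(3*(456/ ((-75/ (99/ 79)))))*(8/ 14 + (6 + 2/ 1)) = -1625184/ 2765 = -587.77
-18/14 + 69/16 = 339/112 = 3.03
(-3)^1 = -3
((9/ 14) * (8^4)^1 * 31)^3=186553098502668288/ 343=543886584555884.22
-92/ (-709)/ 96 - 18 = -306265/ 17016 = -18.00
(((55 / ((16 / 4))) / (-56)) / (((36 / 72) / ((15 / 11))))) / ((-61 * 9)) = 25 / 20496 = 0.00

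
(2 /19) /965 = 2 /18335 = 0.00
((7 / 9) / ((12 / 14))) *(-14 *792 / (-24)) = 3773 / 9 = 419.22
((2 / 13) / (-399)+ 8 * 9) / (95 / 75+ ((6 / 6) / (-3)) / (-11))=10270205 / 185003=55.51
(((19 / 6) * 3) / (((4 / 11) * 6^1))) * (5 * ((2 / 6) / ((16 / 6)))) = 1045 / 384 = 2.72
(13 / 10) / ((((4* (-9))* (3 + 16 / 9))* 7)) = -13 / 12040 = -0.00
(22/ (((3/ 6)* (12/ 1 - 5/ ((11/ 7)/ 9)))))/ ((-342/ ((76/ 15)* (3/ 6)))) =484/ 24705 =0.02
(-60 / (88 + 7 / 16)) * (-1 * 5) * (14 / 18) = 2240 / 849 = 2.64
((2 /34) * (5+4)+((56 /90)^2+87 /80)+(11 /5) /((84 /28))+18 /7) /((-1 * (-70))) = 20468741 /269892000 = 0.08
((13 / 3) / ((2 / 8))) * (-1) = -52 / 3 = -17.33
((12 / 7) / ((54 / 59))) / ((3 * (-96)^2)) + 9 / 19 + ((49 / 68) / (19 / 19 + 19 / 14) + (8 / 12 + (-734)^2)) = 1667104284432347 / 3094350336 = 538757.45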